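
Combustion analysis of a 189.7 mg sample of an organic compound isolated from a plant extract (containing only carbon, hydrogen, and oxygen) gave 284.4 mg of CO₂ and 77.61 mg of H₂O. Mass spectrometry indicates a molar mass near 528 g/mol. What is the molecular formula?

mol C = 0.2844 g CO₂ ÷ 44.009 g/mol = 0.0064623 mol
mol H = 2 × 0.07761 g H₂O ÷ 18.015 g/mol = 0.0086162 mol
mass O = 0.1897 − (0.077619 + 0.0086851) = 0.10340 g → mol O = 0.10340 ÷ 15.999 = 0.0064627 mol
Divide by the smallest (0.0064623 mol): C 1.000, H 1.333, O 1.000
Multiplying each by 3 gives whole numbers: C 3.00, H 4.00, O 3.00
Empirical formula: C3H4O3
Empirical-formula mass = 88.06 g/mol; 528 ÷ 88.06 ≈ 6, so the molecular formula is C18H24O18.

C18H24O18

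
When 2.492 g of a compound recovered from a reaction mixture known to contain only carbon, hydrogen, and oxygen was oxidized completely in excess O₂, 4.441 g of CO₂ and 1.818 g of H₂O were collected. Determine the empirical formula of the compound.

mol C = 4.441 g CO₂ ÷ 44.009 g/mol = 0.10091 mol
mol H = 2 × 1.818 g H₂O ÷ 18.015 g/mol = 0.20183 mol
mass O = 2.492 − (1.2120 + 0.20345) = 1.0765 g → mol O = 1.0765 ÷ 15.999 = 0.067286 mol
Divide by the smallest (0.067286 mol): C 1.500, H 3.000, O 1.000
Multiplying each by 2 gives whole numbers: C 3.00, H 6.00, O 2.00

C3H6O2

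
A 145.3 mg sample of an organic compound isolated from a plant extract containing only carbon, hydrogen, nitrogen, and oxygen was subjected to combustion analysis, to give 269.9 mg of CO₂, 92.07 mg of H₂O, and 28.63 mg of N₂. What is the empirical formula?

C3H5NO

mol C = 0.2699 g CO₂ ÷ 44.009 g/mol = 0.0061328 mol
mol H = 2 × 0.09207 g H₂O ÷ 18.015 g/mol = 0.010221 mol
mol N = 2 × 0.02863 g N₂ ÷ 28.014 g/mol = 0.0020440 mol
mass O = 0.1453 − (0.073661 + 0.010303 + 0.028630) = 0.032705 g → mol O = 0.032705 ÷ 15.999 = 0.0020442 mol
Divide by the smallest (0.0020440 mol): C 3.000, H 5.001, N 1.000, O 1.000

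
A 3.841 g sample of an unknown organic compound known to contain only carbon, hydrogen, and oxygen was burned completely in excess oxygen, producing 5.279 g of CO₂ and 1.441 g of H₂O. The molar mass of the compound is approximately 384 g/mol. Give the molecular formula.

mol C = 5.279 g CO₂ ÷ 44.009 g/mol = 0.11995 mol
mol H = 2 × 1.441 g H₂O ÷ 18.015 g/mol = 0.15998 mol
mass O = 3.841 − (1.4408 + 0.16126) = 2.2390 g → mol O = 2.2390 ÷ 15.999 = 0.13995 mol
Divide by the smallest (0.11995 mol): C 1.000, H 1.334, O 1.167
Multiplying each by 6 gives whole numbers: C 6.00, H 8.00, O 7.00
Empirical formula: C6H8O7
Empirical-formula mass = 192.12 g/mol; 384 ÷ 192.12 ≈ 2, so the molecular formula is C12H16O14.

C12H16O14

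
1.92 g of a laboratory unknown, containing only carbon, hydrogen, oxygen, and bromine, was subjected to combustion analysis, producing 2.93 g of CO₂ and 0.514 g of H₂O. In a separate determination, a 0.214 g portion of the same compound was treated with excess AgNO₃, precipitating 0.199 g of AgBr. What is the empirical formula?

C7H6BrO2

mol C = 2.93 g CO₂ ÷ 44.009 g/mol = 0.06658 mol
mol H = 2 × 0.514 g H₂O ÷ 18.015 g/mol = 0.05706 mol
From the AgBr data: mol Br per gram of compound = (0.199 ÷ 187.772) ÷ 0.214 = 0.004952 mol/g, so in the 1.92 g combustion sample mol Br = 0.009508 mol
mass O = 1.92 − (0.7997 + 0.05752 + 0.7598) = 0.3031 g → mol O = 0.3031 ÷ 15.999 = 0.01894 mol
Divide by the smallest (0.009508 mol): C 7.002, H 6.001, Br 1.000, O 1.992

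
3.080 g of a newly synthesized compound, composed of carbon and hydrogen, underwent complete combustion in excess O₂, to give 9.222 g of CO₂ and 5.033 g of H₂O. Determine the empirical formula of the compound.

mol C = 9.222 g CO₂ ÷ 44.009 g/mol = 0.20955 mol
mol H = 2 × 5.033 g H₂O ÷ 18.015 g/mol = 0.55876 mol
Divide by the smallest (0.20955 mol): C 1.000, H 2.666
Multiplying each by 3 gives whole numbers: C 3.00, H 8.00

C3H8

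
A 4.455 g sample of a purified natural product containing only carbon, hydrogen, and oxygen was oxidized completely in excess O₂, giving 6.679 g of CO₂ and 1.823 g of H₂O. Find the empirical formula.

C3H4O3

mol C = 6.679 g CO₂ ÷ 44.009 g/mol = 0.15176 mol
mol H = 2 × 1.823 g H₂O ÷ 18.015 g/mol = 0.20239 mol
mass O = 4.455 − (1.8228 + 0.20401) = 2.4282 g → mol O = 2.4282 ÷ 15.999 = 0.15177 mol
Divide by the smallest (0.15176 mol): C 1.000, H 1.334, O 1.000
Multiplying each by 3 gives whole numbers: C 3.00, H 4.00, O 3.00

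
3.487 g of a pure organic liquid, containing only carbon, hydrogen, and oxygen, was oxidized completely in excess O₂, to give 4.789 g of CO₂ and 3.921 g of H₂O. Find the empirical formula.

mol C = 4.789 g CO₂ ÷ 44.009 g/mol = 0.10882 mol
mol H = 2 × 3.921 g H₂O ÷ 18.015 g/mol = 0.43530 mol
mass O = 3.487 − (1.3070 + 0.43879) = 1.7412 g → mol O = 1.7412 ÷ 15.999 = 0.10883 mol
Divide by the smallest (0.10882 mol): C 1.000, H 4.000, O 1.000

CH4O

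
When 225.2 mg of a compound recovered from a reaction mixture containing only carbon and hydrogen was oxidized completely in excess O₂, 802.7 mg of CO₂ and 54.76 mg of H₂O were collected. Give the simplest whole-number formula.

C3H

mol C = 0.8027 g CO₂ ÷ 44.009 g/mol = 0.018239 mol
mol H = 2 × 0.05476 g H₂O ÷ 18.015 g/mol = 0.0060794 mol
Divide by the smallest (0.0060794 mol): C 3.000, H 1.000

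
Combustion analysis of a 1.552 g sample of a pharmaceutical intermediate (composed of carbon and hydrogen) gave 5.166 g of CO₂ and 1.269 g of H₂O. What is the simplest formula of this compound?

C5H6

mol C = 5.166 g CO₂ ÷ 44.009 g/mol = 0.11739 mol
mol H = 2 × 1.269 g H₂O ÷ 18.015 g/mol = 0.14088 mol
Divide by the smallest (0.11739 mol): C 1.000, H 1.200
Multiplying each by 5 gives whole numbers: C 5.00, H 6.00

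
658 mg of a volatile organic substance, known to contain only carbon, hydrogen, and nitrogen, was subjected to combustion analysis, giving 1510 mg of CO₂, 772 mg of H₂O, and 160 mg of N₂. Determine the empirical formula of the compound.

mol C = 1.51 g CO₂ ÷ 44.009 g/mol = 0.03431 mol
mol H = 2 × 0.772 g H₂O ÷ 18.015 g/mol = 0.08571 mol
mol N = 2 × 0.160 g N₂ ÷ 28.014 g/mol = 0.01142 mol
Divide by the smallest (0.01142 mol): C 3.004, H 7.503, N 1.000
Multiplying each by 2 gives whole numbers: C 6.01, H 15.01, N 2.00

C6H15N2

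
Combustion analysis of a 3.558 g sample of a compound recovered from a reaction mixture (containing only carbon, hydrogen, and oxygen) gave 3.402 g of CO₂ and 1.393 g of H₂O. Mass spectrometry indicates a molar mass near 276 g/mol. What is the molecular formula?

C6H12O12

mol C = 3.402 g CO₂ ÷ 44.009 g/mol = 0.077302 mol
mol H = 2 × 1.393 g H₂O ÷ 18.015 g/mol = 0.15465 mol
mass O = 3.558 − (0.92848 + 0.15589) = 2.4736 g → mol O = 2.4736 ÷ 15.999 = 0.15461 mol
Divide by the smallest (0.077302 mol): C 1.000, H 2.001, O 2.000
Empirical formula: CH2O2
Empirical-formula mass = 46.02 g/mol; 276 ÷ 46.02 ≈ 6, so the molecular formula is C6H12O12.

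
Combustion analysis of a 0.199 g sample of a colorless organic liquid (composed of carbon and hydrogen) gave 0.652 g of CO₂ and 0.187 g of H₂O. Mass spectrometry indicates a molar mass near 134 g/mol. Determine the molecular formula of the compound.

mol C = 0.652 g CO₂ ÷ 44.009 g/mol = 0.01482 mol
mol H = 2 × 0.187 g H₂O ÷ 18.015 g/mol = 0.02076 mol
Divide by the smallest (0.01482 mol): C 1.000, H 1.401
Multiplying each by 5 gives whole numbers: C 5.00, H 7.01
Empirical formula: C5H7
Empirical-formula mass = 67.11 g/mol; 134 ÷ 67.11 ≈ 2, so the molecular formula is C10H14.

C10H14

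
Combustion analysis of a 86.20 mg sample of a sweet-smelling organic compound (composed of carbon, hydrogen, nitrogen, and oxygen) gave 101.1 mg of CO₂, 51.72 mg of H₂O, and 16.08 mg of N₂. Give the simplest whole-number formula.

C2H5NO2

mol C = 0.1011 g CO₂ ÷ 44.009 g/mol = 0.0022973 mol
mol H = 2 × 0.05172 g H₂O ÷ 18.015 g/mol = 0.0057419 mol
mol N = 2 × 0.01608 g N₂ ÷ 28.014 g/mol = 0.0011480 mol
mass O = 0.08620 − (0.027592 + 0.0057878 + 0.016080) = 0.036740 g → mol O = 0.036740 ÷ 15.999 = 0.0022964 mol
Divide by the smallest (0.0011480 mol): C 2.001, H 5.002, N 1.000, O 2.000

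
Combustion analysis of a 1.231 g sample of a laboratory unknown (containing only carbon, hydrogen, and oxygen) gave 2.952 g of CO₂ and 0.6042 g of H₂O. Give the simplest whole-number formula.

C3H3O

mol C = 2.952 g CO₂ ÷ 44.009 g/mol = 0.067077 mol
mol H = 2 × 0.6042 g H₂O ÷ 18.015 g/mol = 0.067077 mol
mass O = 1.231 − (0.80566 + 0.067614) = 0.35772 g → mol O = 0.35772 ÷ 15.999 = 0.022359 mol
Divide by the smallest (0.022359 mol): C 3.000, H 3.000, O 1.000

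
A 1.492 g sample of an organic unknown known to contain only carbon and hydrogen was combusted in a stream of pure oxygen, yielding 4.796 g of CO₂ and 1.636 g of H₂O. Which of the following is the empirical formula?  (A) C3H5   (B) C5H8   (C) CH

(A) C3H5

mol C = 4.796 g CO₂ ÷ 44.009 g/mol = 0.10898 mol
mol H = 2 × 1.636 g H₂O ÷ 18.015 g/mol = 0.18163 mol
Divide by the smallest (0.10898 mol): C 1.000, H 1.667
Multiplying each by 3 gives whole numbers: C 3.00, H 5.00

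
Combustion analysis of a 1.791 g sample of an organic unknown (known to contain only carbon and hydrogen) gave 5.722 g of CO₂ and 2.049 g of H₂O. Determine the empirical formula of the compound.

C4H7

mol C = 5.722 g CO₂ ÷ 44.009 g/mol = 0.13002 mol
mol H = 2 × 2.049 g H₂O ÷ 18.015 g/mol = 0.22748 mol
Divide by the smallest (0.13002 mol): C 1.000, H 1.750
Multiplying each by 4 gives whole numbers: C 4.00, H 7.00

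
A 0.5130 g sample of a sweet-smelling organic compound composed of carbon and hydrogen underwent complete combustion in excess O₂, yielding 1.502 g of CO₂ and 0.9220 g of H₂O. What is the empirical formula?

mol C = 1.502 g CO₂ ÷ 44.009 g/mol = 0.034129 mol
mol H = 2 × 0.9220 g H₂O ÷ 18.015 g/mol = 0.10236 mol
Divide by the smallest (0.034129 mol): C 1.000, H 2.999

CH3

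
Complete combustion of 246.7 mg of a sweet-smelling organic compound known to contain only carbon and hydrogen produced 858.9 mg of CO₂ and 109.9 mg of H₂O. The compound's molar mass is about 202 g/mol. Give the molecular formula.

C16H10

mol C = 0.8589 g CO₂ ÷ 44.009 g/mol = 0.019516 mol
mol H = 2 × 0.1099 g H₂O ÷ 18.015 g/mol = 0.012201 mol
Divide by the smallest (0.012201 mol): C 1.600, H 1.000
Multiplying each by 5 gives whole numbers: C 8.00, H 5.00
Empirical formula: C8H5
Empirical-formula mass = 101.13 g/mol; 202 ÷ 101.13 ≈ 2, so the molecular formula is C16H10.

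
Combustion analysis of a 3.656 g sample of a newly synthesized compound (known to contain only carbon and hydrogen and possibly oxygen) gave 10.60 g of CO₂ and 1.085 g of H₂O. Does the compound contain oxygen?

mol C = 10.60 g CO₂ ÷ 44.009 g/mol = 0.24086 mol
mol H = 2 × 1.085 g H₂O ÷ 18.015 g/mol = 0.12046 mol
C and H account for only 3.0144 g of the 3.656 g sample; the remaining 0.64161 g must be oxygen.

yes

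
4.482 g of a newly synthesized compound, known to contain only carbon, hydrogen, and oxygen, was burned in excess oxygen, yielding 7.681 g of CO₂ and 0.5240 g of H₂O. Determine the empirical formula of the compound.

C6H2O5

mol C = 7.681 g CO₂ ÷ 44.009 g/mol = 0.17453 mol
mol H = 2 × 0.5240 g H₂O ÷ 18.015 g/mol = 0.058174 mol
mass O = 4.482 − (2.0963 + 0.058639) = 2.3271 g → mol O = 2.3271 ÷ 15.999 = 0.14545 mol
Divide by the smallest (0.058174 mol): C 3.000, H 1.000, O 2.500
Multiplying each by 2 gives whole numbers: C 6.00, H 2.00, O 5.00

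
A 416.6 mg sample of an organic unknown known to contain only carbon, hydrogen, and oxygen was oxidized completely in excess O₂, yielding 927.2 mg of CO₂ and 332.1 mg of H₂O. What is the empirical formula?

mol C = 0.9272 g CO₂ ÷ 44.009 g/mol = 0.021068 mol
mol H = 2 × 0.3321 g H₂O ÷ 18.015 g/mol = 0.036869 mol
mass O = 0.4166 − (0.25305 + 0.037164) = 0.12638 g → mol O = 0.12638 ÷ 15.999 = 0.0078994 mol
Divide by the smallest (0.0078994 mol): C 2.667, H 4.667, O 1.000
Multiplying each by 3 gives whole numbers: C 8.00, H 14.00, O 3.00

C8H14O3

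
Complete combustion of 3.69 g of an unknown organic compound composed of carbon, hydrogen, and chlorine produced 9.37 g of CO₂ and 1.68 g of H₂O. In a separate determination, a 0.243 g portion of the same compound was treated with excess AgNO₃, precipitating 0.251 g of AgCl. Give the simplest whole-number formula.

C8H7Cl

mol C = 9.37 g CO₂ ÷ 44.009 g/mol = 0.2129 mol
mol H = 2 × 1.68 g H₂O ÷ 18.015 g/mol = 0.1865 mol
From the AgCl data: mol Cl per gram of compound = (0.251 ÷ 143.318) ÷ 0.243 = 0.007207 mol/g, so in the 3.69 g combustion sample mol Cl = 0.02659 mol
Divide by the smallest (0.02659 mol): C 8.006, H 7.013, Cl 1.000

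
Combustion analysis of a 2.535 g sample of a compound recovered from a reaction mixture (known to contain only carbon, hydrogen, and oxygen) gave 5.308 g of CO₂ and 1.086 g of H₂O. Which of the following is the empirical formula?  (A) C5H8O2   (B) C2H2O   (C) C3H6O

mol C = 5.308 g CO₂ ÷ 44.009 g/mol = 0.12061 mol
mol H = 2 × 1.086 g H₂O ÷ 18.015 g/mol = 0.12057 mol
mass O = 2.535 − (1.4487 + 0.12153) = 0.96480 g → mol O = 0.96480 ÷ 15.999 = 0.060304 mol
Divide by the smallest (0.060304 mol): C 2.000, H 1.999, O 1.000

(B) C2H2O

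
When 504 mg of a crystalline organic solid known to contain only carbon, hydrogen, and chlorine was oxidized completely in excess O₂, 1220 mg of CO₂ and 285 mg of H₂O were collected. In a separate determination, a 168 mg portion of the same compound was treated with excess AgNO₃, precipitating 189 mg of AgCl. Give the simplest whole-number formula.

C7H8Cl

mol C = 1.22 g CO₂ ÷ 44.009 g/mol = 0.02772 mol
mol H = 2 × 0.285 g H₂O ÷ 18.015 g/mol = 0.03164 mol
From the AgCl data: mol Cl per gram of compound = (0.189 ÷ 143.318) ÷ 0.168 = 0.007850 mol/g, so in the 0.504 g combustion sample mol Cl = 0.003956 mol
Divide by the smallest (0.003956 mol): C 7.007, H 7.998, Cl 1.000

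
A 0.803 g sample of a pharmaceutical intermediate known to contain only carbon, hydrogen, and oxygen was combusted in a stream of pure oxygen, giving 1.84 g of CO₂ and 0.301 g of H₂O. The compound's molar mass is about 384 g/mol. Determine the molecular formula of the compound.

C20H16O8

mol C = 1.84 g CO₂ ÷ 44.009 g/mol = 0.04181 mol
mol H = 2 × 0.301 g H₂O ÷ 18.015 g/mol = 0.03342 mol
mass O = 0.803 − (0.5022 + 0.03368) = 0.2671 g → mol O = 0.2671 ÷ 15.999 = 0.01670 mol
Divide by the smallest (0.01670 mol): C 2.504, H 2.001, O 1.000
Multiplying each by 2 gives whole numbers: C 5.01, H 4.00, O 2.00
Empirical formula: C5H4O2
Empirical-formula mass = 96.08 g/mol; 384 ÷ 96.08 ≈ 4, so the molecular formula is C20H16O8.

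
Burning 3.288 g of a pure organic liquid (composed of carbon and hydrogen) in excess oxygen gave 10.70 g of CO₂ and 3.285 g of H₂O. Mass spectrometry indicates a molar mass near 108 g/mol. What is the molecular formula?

C8H12

mol C = 10.70 g CO₂ ÷ 44.009 g/mol = 0.24313 mol
mol H = 2 × 3.285 g H₂O ÷ 18.015 g/mol = 0.36470 mol
Divide by the smallest (0.24313 mol): C 1.000, H 1.500
Multiplying each by 2 gives whole numbers: C 2.00, H 3.00
Empirical formula: C2H3
Empirical-formula mass = 27.05 g/mol; 108 ÷ 27.05 ≈ 4, so the molecular formula is C8H12.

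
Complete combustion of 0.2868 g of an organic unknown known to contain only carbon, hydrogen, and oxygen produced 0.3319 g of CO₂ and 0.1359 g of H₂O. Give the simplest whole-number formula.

C2H4O3

mol C = 0.3319 g CO₂ ÷ 44.009 g/mol = 0.0075416 mol
mol H = 2 × 0.1359 g H₂O ÷ 18.015 g/mol = 0.015087 mol
mass O = 0.2868 − (0.090583 + 0.015208) = 0.18101 g → mol O = 0.18101 ÷ 15.999 = 0.011314 mol
Divide by the smallest (0.0075416 mol): C 1.000, H 2.001, O 1.500
Multiplying each by 2 gives whole numbers: C 2.00, H 4.00, O 3.00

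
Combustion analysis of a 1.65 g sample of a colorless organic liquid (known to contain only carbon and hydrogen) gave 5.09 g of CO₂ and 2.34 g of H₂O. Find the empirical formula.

C4H9

mol C = 5.09 g CO₂ ÷ 44.009 g/mol = 0.1157 mol
mol H = 2 × 2.34 g H₂O ÷ 18.015 g/mol = 0.2598 mol
Divide by the smallest (0.1157 mol): C 1.000, H 2.246
Multiplying each by 4 gives whole numbers: C 4.00, H 8.98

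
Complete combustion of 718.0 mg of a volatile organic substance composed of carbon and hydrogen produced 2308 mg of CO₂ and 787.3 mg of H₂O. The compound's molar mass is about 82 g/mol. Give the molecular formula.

mol C = 2.308 g CO₂ ÷ 44.009 g/mol = 0.052444 mol
mol H = 2 × 0.7873 g H₂O ÷ 18.015 g/mol = 0.087405 mol
Divide by the smallest (0.052444 mol): C 1.000, H 1.667
Multiplying each by 3 gives whole numbers: C 3.00, H 5.00
Empirical formula: C3H5
Empirical-formula mass = 41.07 g/mol; 82 ÷ 41.07 ≈ 2, so the molecular formula is C6H10.

C6H10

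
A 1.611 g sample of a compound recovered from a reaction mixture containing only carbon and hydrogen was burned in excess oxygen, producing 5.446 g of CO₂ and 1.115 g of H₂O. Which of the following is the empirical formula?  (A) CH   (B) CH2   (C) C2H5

mol C = 5.446 g CO₂ ÷ 44.009 g/mol = 0.12375 mol
mol H = 2 × 1.115 g H₂O ÷ 18.015 g/mol = 0.12379 mol
Divide by the smallest (0.12375 mol): C 1.000, H 1.000

(A) CH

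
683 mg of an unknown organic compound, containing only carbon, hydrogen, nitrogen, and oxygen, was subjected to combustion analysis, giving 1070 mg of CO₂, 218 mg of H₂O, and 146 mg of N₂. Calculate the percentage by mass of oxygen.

mol C = 1.07 g CO₂ ÷ 44.009 g/mol = 0.02431 mol
mol H = 2 × 0.218 g H₂O ÷ 18.015 g/mol = 0.02420 mol
mol N = 2 × 0.146 g N₂ ÷ 28.014 g/mol = 0.01042 mol
mass O = 0.683 − (0.2920 + 0.02440 + 0.1460) = 0.2206 g → mol O = 0.2206 ÷ 15.999 = 0.01379 mol
mass % O = 0.2206 g ÷ 0.683 g × 100%

32.3%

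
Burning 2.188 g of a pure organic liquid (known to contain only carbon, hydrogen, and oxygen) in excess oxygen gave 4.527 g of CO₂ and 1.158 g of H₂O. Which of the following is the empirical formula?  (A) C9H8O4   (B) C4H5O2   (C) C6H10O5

(B) C4H5O2

mol C = 4.527 g CO₂ ÷ 44.009 g/mol = 0.10287 mol
mol H = 2 × 1.158 g H₂O ÷ 18.015 g/mol = 0.12856 mol
mass O = 2.188 − (1.2355 + 0.12959) = 0.82290 g → mol O = 0.82290 ÷ 15.999 = 0.051434 mol
Divide by the smallest (0.051434 mol): C 2.000, H 2.499, O 1.000
Multiplying each by 2 gives whole numbers: C 4.00, H 5.00, O 2.00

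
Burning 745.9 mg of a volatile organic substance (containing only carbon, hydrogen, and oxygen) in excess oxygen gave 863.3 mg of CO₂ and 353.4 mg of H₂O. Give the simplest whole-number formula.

C2H4O3

mol C = 0.8633 g CO₂ ÷ 44.009 g/mol = 0.019616 mol
mol H = 2 × 0.3534 g H₂O ÷ 18.015 g/mol = 0.039234 mol
mass O = 0.7459 − (0.23561 + 0.039548) = 0.47074 g → mol O = 0.47074 ÷ 15.999 = 0.029423 mol
Divide by the smallest (0.019616 mol): C 1.000, H 2.000, O 1.500
Multiplying each by 2 gives whole numbers: C 2.00, H 4.00, O 3.00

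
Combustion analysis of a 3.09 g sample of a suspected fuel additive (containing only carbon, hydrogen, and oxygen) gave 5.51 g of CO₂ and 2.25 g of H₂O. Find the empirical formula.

C3H6O2

mol C = 5.51 g CO₂ ÷ 44.009 g/mol = 0.1252 mol
mol H = 2 × 2.25 g H₂O ÷ 18.015 g/mol = 0.2498 mol
mass O = 3.09 − (1.504 + 0.2518) = 1.334 g → mol O = 1.334 ÷ 15.999 = 0.08341 mol
Divide by the smallest (0.08341 mol): C 1.501, H 2.995, O 1.000
Multiplying each by 2 gives whole numbers: C 3.00, H 5.99, O 2.00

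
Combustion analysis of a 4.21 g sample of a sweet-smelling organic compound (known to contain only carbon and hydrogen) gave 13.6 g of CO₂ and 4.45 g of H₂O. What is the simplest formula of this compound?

mol C = 13.6 g CO₂ ÷ 44.009 g/mol = 0.3090 mol
mol H = 2 × 4.45 g H₂O ÷ 18.015 g/mol = 0.4940 mol
Divide by the smallest (0.3090 mol): C 1.000, H 1.599
Multiplying each by 5 gives whole numbers: C 5.00, H 7.99

C5H8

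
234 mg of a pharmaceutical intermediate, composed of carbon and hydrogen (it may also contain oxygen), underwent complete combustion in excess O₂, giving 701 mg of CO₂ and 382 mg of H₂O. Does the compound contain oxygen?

mol C = 0.701 g CO₂ ÷ 44.009 g/mol = 0.01593 mol
mol H = 2 × 0.382 g H₂O ÷ 18.015 g/mol = 0.04241 mol
C and H together account for 0.2341 g — essentially the entire 0.234 g sample — so the compound contains no oxygen.

no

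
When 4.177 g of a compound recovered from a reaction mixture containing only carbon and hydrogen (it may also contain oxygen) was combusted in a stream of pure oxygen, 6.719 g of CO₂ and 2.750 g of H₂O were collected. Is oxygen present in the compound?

mol C = 6.719 g CO₂ ÷ 44.009 g/mol = 0.15267 mol
mol H = 2 × 2.750 g H₂O ÷ 18.015 g/mol = 0.30530 mol
C and H account for only 2.1415 g of the 4.177 g sample; the remaining 2.0355 g must be oxygen.

yes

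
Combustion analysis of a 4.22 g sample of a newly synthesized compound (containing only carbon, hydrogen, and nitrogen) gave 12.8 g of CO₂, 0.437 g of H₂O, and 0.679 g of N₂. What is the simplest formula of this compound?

mol C = 12.8 g CO₂ ÷ 44.009 g/mol = 0.2908 mol
mol H = 2 × 0.437 g H₂O ÷ 18.015 g/mol = 0.04852 mol
mol N = 2 × 0.679 g N₂ ÷ 28.014 g/mol = 0.04848 mol
Divide by the smallest (0.04848 mol): C 6.000, H 1.001, N 1.000

C6HN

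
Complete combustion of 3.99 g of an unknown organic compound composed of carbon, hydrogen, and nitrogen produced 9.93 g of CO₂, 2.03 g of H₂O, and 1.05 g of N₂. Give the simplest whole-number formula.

C3H3N

mol C = 9.93 g CO₂ ÷ 44.009 g/mol = 0.2256 mol
mol H = 2 × 2.03 g H₂O ÷ 18.015 g/mol = 0.2254 mol
mol N = 2 × 1.05 g N₂ ÷ 28.014 g/mol = 0.07496 mol
Divide by the smallest (0.07496 mol): C 3.010, H 3.006, N 1.000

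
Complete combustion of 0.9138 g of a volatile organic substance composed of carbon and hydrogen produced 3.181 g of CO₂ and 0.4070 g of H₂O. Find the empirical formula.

mol C = 3.181 g CO₂ ÷ 44.009 g/mol = 0.072281 mol
mol H = 2 × 0.4070 g H₂O ÷ 18.015 g/mol = 0.045185 mol
Divide by the smallest (0.045185 mol): C 1.600, H 1.000
Multiplying each by 5 gives whole numbers: C 8.00, H 5.00

C8H5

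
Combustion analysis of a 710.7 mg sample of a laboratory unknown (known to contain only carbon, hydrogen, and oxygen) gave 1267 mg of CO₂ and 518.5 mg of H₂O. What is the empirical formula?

C3H6O2

mol C = 1.267 g CO₂ ÷ 44.009 g/mol = 0.028790 mol
mol H = 2 × 0.5185 g H₂O ÷ 18.015 g/mol = 0.057563 mol
mass O = 0.7107 − (0.34579 + 0.058024) = 0.30688 g → mol O = 0.30688 ÷ 15.999 = 0.019182 mol
Divide by the smallest (0.019182 mol): C 1.501, H 3.001, O 1.000
Multiplying each by 2 gives whole numbers: C 3.00, H 6.00, O 2.00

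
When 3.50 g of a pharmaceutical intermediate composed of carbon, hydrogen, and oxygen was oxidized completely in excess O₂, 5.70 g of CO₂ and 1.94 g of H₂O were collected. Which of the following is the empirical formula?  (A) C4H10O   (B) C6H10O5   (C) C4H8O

(B) C6H10O5

mol C = 5.70 g CO₂ ÷ 44.009 g/mol = 0.1295 mol
mol H = 2 × 1.94 g H₂O ÷ 18.015 g/mol = 0.2154 mol
mass O = 3.50 − (1.556 + 0.2171) = 1.727 g → mol O = 1.727 ÷ 15.999 = 0.1080 mol
Divide by the smallest (0.1080 mol): C 1.200, H 1.995, O 1.000
Multiplying each by 5 gives whole numbers: C 6.00, H 9.97, O 5.00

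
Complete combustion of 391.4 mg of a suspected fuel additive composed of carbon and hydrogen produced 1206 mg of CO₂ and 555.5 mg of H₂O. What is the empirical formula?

mol C = 1.206 g CO₂ ÷ 44.009 g/mol = 0.027403 mol
mol H = 2 × 0.5555 g H₂O ÷ 18.015 g/mol = 0.061671 mol
Divide by the smallest (0.027403 mol): C 1.000, H 2.250
Multiplying each by 4 gives whole numbers: C 4.00, H 9.00

C4H9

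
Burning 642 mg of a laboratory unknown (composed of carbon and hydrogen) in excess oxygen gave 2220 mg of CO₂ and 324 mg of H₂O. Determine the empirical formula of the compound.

mol C = 2.22 g CO₂ ÷ 44.009 g/mol = 0.05044 mol
mol H = 2 × 0.324 g H₂O ÷ 18.015 g/mol = 0.03597 mol
Divide by the smallest (0.03597 mol): C 1.402, H 1.000
Multiplying each by 5 gives whole numbers: C 7.01, H 5.00

C7H5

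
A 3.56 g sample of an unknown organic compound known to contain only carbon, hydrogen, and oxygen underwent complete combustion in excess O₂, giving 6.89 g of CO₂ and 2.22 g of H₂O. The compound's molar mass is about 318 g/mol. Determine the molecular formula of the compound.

C14H22O8

mol C = 6.89 g CO₂ ÷ 44.009 g/mol = 0.1566 mol
mol H = 2 × 2.22 g H₂O ÷ 18.015 g/mol = 0.2465 mol
mass O = 3.56 − (1.880 + 0.2484) = 1.431 g → mol O = 1.431 ÷ 15.999 = 0.08945 mol
Divide by the smallest (0.08945 mol): C 1.750, H 2.755, O 1.000
Multiplying each by 4 gives whole numbers: C 7.00, H 11.02, O 4.00
Empirical formula: C7H11O4
Empirical-formula mass = 159.16 g/mol; 318 ÷ 159.16 ≈ 2, so the molecular formula is C14H22O8.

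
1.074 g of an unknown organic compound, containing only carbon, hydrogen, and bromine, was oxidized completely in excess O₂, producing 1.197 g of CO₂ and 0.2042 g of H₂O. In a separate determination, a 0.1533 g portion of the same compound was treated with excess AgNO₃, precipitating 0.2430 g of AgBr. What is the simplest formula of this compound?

mol C = 1.197 g CO₂ ÷ 44.009 g/mol = 0.027199 mol
mol H = 2 × 0.2042 g H₂O ÷ 18.015 g/mol = 0.022670 mol
From the AgBr data: mol Br per gram of compound = (0.2430 ÷ 187.772) ÷ 0.1533 = 0.0084418 mol/g, so in the 1.074 g combustion sample mol Br = 0.0090665 mol
Divide by the smallest (0.0090665 mol): C 3.000, H 2.500, Br 1.000
Multiplying each by 2 gives whole numbers: C 6.00, H 5.00, Br 2.00

C6H5Br2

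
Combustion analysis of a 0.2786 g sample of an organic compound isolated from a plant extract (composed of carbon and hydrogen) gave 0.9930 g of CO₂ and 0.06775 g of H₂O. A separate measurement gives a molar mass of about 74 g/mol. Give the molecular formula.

C6H2

mol C = 0.9930 g CO₂ ÷ 44.009 g/mol = 0.022564 mol
mol H = 2 × 0.06775 g H₂O ÷ 18.015 g/mol = 0.0075215 mol
Divide by the smallest (0.0075215 mol): C 3.000, H 1.000
Empirical formula: C3H
Empirical-formula mass = 37.04 g/mol; 74 ÷ 37.04 ≈ 2, so the molecular formula is C6H2.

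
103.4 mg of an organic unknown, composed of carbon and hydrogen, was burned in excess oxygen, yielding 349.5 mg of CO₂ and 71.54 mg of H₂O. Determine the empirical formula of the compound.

mol C = 0.3495 g CO₂ ÷ 44.009 g/mol = 0.0079416 mol
mol H = 2 × 0.07154 g H₂O ÷ 18.015 g/mol = 0.0079423 mol
Divide by the smallest (0.0079416 mol): C 1.000, H 1.000

CH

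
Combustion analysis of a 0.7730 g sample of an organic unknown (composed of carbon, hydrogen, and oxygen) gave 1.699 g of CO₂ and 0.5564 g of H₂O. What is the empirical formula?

mol C = 1.699 g CO₂ ÷ 44.009 g/mol = 0.038606 mol
mol H = 2 × 0.5564 g H₂O ÷ 18.015 g/mol = 0.061771 mol
mass O = 0.7730 − (0.46369 + 0.062265) = 0.24704 g → mol O = 0.24704 ÷ 15.999 = 0.015441 mol
Divide by the smallest (0.015441 mol): C 2.500, H 4.000, O 1.000
Multiplying each by 2 gives whole numbers: C 5.00, H 8.00, O 2.00

C5H8O2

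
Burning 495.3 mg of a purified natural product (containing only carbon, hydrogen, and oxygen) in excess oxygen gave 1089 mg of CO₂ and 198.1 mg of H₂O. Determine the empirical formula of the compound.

C9H8O4

mol C = 1.089 g CO₂ ÷ 44.009 g/mol = 0.024745 mol
mol H = 2 × 0.1981 g H₂O ÷ 18.015 g/mol = 0.021993 mol
mass O = 0.4953 − (0.29721 + 0.022169) = 0.17592 g → mol O = 0.17592 ÷ 15.999 = 0.010996 mol
Divide by the smallest (0.010996 mol): C 2.250, H 2.000, O 1.000
Multiplying each by 4 gives whole numbers: C 9.00, H 8.00, O 4.00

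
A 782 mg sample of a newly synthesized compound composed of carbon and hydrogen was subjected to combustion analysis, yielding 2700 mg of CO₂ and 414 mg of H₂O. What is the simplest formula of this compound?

C4H3

mol C = 2.70 g CO₂ ÷ 44.009 g/mol = 0.06135 mol
mol H = 2 × 0.414 g H₂O ÷ 18.015 g/mol = 0.04596 mol
Divide by the smallest (0.04596 mol): C 1.335, H 1.000
Multiplying each by 3 gives whole numbers: C 4.00, H 3.00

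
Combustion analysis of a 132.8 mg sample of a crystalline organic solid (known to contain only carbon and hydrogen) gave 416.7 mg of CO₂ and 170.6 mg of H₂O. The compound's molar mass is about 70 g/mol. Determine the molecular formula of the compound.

C5H10

mol C = 0.4167 g CO₂ ÷ 44.009 g/mol = 0.0094685 mol
mol H = 2 × 0.1706 g H₂O ÷ 18.015 g/mol = 0.018940 mol
Divide by the smallest (0.0094685 mol): C 1.000, H 2.000
Empirical formula: CH2
Empirical-formula mass = 14.03 g/mol; 70 ÷ 14.03 ≈ 5, so the molecular formula is C5H10.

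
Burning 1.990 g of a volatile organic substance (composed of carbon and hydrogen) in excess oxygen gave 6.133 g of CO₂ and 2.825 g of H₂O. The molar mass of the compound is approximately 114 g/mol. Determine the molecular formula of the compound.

C8H18

mol C = 6.133 g CO₂ ÷ 44.009 g/mol = 0.13936 mol
mol H = 2 × 2.825 g H₂O ÷ 18.015 g/mol = 0.31363 mol
Divide by the smallest (0.13936 mol): C 1.000, H 2.251
Multiplying each by 4 gives whole numbers: C 4.00, H 9.00
Empirical formula: C4H9
Empirical-formula mass = 57.12 g/mol; 114 ÷ 57.12 ≈ 2, so the molecular formula is C8H18.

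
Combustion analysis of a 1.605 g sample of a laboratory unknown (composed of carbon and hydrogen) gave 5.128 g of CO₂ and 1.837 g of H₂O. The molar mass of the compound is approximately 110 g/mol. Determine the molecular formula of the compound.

mol C = 5.128 g CO₂ ÷ 44.009 g/mol = 0.11652 mol
mol H = 2 × 1.837 g H₂O ÷ 18.015 g/mol = 0.20394 mol
Divide by the smallest (0.11652 mol): C 1.000, H 1.750
Multiplying each by 4 gives whole numbers: C 4.00, H 7.00
Empirical formula: C4H7
Empirical-formula mass = 55.10 g/mol; 110 ÷ 55.10 ≈ 2, so the molecular formula is C8H14.

C8H14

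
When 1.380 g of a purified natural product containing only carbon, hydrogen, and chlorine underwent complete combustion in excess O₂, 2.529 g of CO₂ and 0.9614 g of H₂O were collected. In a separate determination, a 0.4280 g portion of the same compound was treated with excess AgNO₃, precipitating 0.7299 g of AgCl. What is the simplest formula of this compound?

mol C = 2.529 g CO₂ ÷ 44.009 g/mol = 0.057466 mol
mol H = 2 × 0.9614 g H₂O ÷ 18.015 g/mol = 0.10673 mol
From the AgCl data: mol Cl per gram of compound = (0.7299 ÷ 143.318) ÷ 0.4280 = 0.011899 mol/g, so in the 1.380 g combustion sample mol Cl = 0.016421 mol
Divide by the smallest (0.016421 mol): C 3.500, H 6.500, Cl 1.000
Multiplying each by 2 gives whole numbers: C 7.00, H 13.00, Cl 2.00

C7H13Cl2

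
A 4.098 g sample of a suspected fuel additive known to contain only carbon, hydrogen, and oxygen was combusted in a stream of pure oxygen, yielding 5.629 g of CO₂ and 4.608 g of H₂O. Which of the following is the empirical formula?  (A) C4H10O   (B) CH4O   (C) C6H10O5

(B) CH4O

mol C = 5.629 g CO₂ ÷ 44.009 g/mol = 0.12791 mol
mol H = 2 × 4.608 g H₂O ÷ 18.015 g/mol = 0.51157 mol
mass O = 4.098 − (1.5363 + 0.51567) = 2.0461 g → mol O = 2.0461 ÷ 15.999 = 0.12789 mol
Divide by the smallest (0.12789 mol): C 1.000, H 4.000, O 1.000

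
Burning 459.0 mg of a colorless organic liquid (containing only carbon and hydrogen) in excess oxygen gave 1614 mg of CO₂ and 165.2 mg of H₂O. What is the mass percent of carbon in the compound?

mol C = 1.614 g CO₂ ÷ 44.009 g/mol = 0.036674 mol
mol H = 2 × 0.1652 g H₂O ÷ 18.015 g/mol = 0.018340 mol
mass % C = 0.44050 g ÷ 0.4590 g × 100%

95.97%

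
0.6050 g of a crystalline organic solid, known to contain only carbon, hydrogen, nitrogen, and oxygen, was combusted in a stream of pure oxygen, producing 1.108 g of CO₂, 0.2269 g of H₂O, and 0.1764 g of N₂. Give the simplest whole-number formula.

mol C = 1.108 g CO₂ ÷ 44.009 g/mol = 0.025177 mol
mol H = 2 × 0.2269 g H₂O ÷ 18.015 g/mol = 0.025190 mol
mol N = 2 × 0.1764 g N₂ ÷ 28.014 g/mol = 0.012594 mol
mass O = 0.6050 − (0.30240 + 0.025392 + 0.17640) = 0.10081 g → mol O = 0.10081 ÷ 15.999 = 0.0063011 mol
Divide by the smallest (0.0063011 mol): C 3.996, H 3.998, N 1.999, O 1.000

C4H4N2O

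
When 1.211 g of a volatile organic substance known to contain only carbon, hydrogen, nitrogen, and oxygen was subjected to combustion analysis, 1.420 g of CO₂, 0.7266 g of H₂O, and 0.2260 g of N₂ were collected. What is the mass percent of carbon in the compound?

mol C = 1.420 g CO₂ ÷ 44.009 g/mol = 0.032266 mol
mol H = 2 × 0.7266 g H₂O ÷ 18.015 g/mol = 0.080666 mol
mol N = 2 × 0.2260 g N₂ ÷ 28.014 g/mol = 0.016135 mol
mass O = 1.211 − (0.38755 + 0.081311 + 0.22600) = 0.51614 g → mol O = 0.51614 ÷ 15.999 = 0.032261 mol
mass % C = 0.38755 g ÷ 1.211 g × 100%

32.00%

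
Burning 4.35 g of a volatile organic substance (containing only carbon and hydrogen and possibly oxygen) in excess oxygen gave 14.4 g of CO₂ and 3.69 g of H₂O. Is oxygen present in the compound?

mol C = 14.4 g CO₂ ÷ 44.009 g/mol = 0.3272 mol
mol H = 2 × 3.69 g H₂O ÷ 18.015 g/mol = 0.4097 mol
C and H together account for 4.343 g — essentially the entire 4.35 g sample — so the compound contains no oxygen.

no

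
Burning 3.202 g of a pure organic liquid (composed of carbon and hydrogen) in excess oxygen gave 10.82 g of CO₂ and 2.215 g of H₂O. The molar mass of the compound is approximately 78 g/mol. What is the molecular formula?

C6H6

mol C = 10.82 g CO₂ ÷ 44.009 g/mol = 0.24586 mol
mol H = 2 × 2.215 g H₂O ÷ 18.015 g/mol = 0.24591 mol
Divide by the smallest (0.24586 mol): C 1.000, H 1.000
Empirical formula: CH
Empirical-formula mass = 13.02 g/mol; 78 ÷ 13.02 ≈ 6, so the molecular formula is C6H6.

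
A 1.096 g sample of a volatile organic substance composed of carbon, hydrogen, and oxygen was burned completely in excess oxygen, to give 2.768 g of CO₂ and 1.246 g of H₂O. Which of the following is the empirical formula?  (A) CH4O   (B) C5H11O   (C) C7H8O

(B) C5H11O

mol C = 2.768 g CO₂ ÷ 44.009 g/mol = 0.062896 mol
mol H = 2 × 1.246 g H₂O ÷ 18.015 g/mol = 0.13833 mol
mass O = 1.096 − (0.75545 + 0.13944) = 0.20112 g → mol O = 0.20112 ÷ 15.999 = 0.012571 mol
Divide by the smallest (0.012571 mol): C 5.003, H 11.004, O 1.000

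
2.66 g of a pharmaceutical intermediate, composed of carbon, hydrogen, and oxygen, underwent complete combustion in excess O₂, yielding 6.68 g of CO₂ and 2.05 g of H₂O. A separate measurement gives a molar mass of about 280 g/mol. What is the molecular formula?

C16H24O4

mol C = 6.68 g CO₂ ÷ 44.009 g/mol = 0.1518 mol
mol H = 2 × 2.05 g H₂O ÷ 18.015 g/mol = 0.2276 mol
mass O = 2.66 − (1.823 + 0.2294) = 0.6075 g → mol O = 0.6075 ÷ 15.999 = 0.03797 mol
Divide by the smallest (0.03797 mol): C 3.998, H 5.994, O 1.000
Empirical formula: C4H6O
Empirical-formula mass = 70.09 g/mol; 280 ÷ 70.09 ≈ 4, so the molecular formula is C16H24O4.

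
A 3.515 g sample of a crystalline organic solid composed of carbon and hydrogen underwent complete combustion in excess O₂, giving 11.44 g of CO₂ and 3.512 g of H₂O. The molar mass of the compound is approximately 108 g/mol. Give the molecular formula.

C8H12

mol C = 11.44 g CO₂ ÷ 44.009 g/mol = 0.25995 mol
mol H = 2 × 3.512 g H₂O ÷ 18.015 g/mol = 0.38990 mol
Divide by the smallest (0.25995 mol): C 1.000, H 1.500
Multiplying each by 2 gives whole numbers: C 2.00, H 3.00
Empirical formula: C2H3
Empirical-formula mass = 27.05 g/mol; 108 ÷ 27.05 ≈ 4, so the molecular formula is C8H12.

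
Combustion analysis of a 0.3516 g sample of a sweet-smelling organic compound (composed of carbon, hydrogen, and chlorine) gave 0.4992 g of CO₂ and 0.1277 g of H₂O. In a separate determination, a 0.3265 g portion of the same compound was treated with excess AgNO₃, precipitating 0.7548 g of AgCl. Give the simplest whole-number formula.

C4H5Cl2

mol C = 0.4992 g CO₂ ÷ 44.009 g/mol = 0.011343 mol
mol H = 2 × 0.1277 g H₂O ÷ 18.015 g/mol = 0.014177 mol
From the AgCl data: mol Cl per gram of compound = (0.7548 ÷ 143.318) ÷ 0.3265 = 0.016131 mol/g, so in the 0.3516 g combustion sample mol Cl = 0.0056715 mol
Divide by the smallest (0.0056715 mol): C 2.000, H 2.500, Cl 1.000
Multiplying each by 2 gives whole numbers: C 4.00, H 5.00, Cl 2.00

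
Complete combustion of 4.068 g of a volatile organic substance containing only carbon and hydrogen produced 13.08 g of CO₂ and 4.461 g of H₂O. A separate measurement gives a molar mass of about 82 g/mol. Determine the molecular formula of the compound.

mol C = 13.08 g CO₂ ÷ 44.009 g/mol = 0.29721 mol
mol H = 2 × 4.461 g H₂O ÷ 18.015 g/mol = 0.49525 mol
Divide by the smallest (0.29721 mol): C 1.000, H 1.666
Multiplying each by 3 gives whole numbers: C 3.00, H 5.00
Empirical formula: C3H5
Empirical-formula mass = 41.07 g/mol; 82 ÷ 41.07 ≈ 2, so the molecular formula is C6H10.

C6H10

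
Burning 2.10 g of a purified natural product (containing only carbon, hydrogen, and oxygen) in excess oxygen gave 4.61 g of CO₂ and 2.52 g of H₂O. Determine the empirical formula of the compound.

C3H8O

mol C = 4.61 g CO₂ ÷ 44.009 g/mol = 0.1048 mol
mol H = 2 × 2.52 g H₂O ÷ 18.015 g/mol = 0.2798 mol
mass O = 2.10 − (1.258 + 0.2820) = 0.5598 g → mol O = 0.5598 ÷ 15.999 = 0.03499 mol
Divide by the smallest (0.03499 mol): C 2.994, H 7.995, O 1.000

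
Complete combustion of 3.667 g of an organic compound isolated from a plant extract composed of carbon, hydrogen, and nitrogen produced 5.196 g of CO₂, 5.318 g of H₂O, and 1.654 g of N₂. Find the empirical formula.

mol C = 5.196 g CO₂ ÷ 44.009 g/mol = 0.11807 mol
mol H = 2 × 5.318 g H₂O ÷ 18.015 g/mol = 0.59040 mol
mol N = 2 × 1.654 g N₂ ÷ 28.014 g/mol = 0.11808 mol
Divide by the smallest (0.11807 mol): C 1.000, H 5.001, N 1.000

CH5N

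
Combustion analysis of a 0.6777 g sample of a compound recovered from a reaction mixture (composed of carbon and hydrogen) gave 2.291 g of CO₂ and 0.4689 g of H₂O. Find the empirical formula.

CH

mol C = 2.291 g CO₂ ÷ 44.009 g/mol = 0.052058 mol
mol H = 2 × 0.4689 g H₂O ÷ 18.015 g/mol = 0.052057 mol
Divide by the smallest (0.052057 mol): C 1.000, H 1.000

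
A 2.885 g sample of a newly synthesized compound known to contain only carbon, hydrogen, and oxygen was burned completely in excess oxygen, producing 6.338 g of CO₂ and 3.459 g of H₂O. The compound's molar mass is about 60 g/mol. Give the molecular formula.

C3H8O

mol C = 6.338 g CO₂ ÷ 44.009 g/mol = 0.14402 mol
mol H = 2 × 3.459 g H₂O ÷ 18.015 g/mol = 0.38401 mol
mass O = 2.885 − (1.7298 + 0.38709) = 0.76814 g → mol O = 0.76814 ÷ 15.999 = 0.048012 mol
Divide by the smallest (0.048012 mol): C 3.000, H 7.998, O 1.000
Empirical formula: C3H8O
Empirical-formula mass = 60.10 g/mol; 60 ÷ 60.10 ≈ 1, so the molecular formula is C3H8O.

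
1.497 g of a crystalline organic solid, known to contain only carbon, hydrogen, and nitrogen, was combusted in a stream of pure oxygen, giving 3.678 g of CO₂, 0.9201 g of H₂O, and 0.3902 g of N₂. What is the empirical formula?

mol C = 3.678 g CO₂ ÷ 44.009 g/mol = 0.083574 mol
mol H = 2 × 0.9201 g H₂O ÷ 18.015 g/mol = 0.10215 mol
mol N = 2 × 0.3902 g N₂ ÷ 28.014 g/mol = 0.027857 mol
Divide by the smallest (0.027857 mol): C 3.000, H 3.667, N 1.000
Multiplying each by 3 gives whole numbers: C 9.00, H 11.00, N 3.00

C9H11N3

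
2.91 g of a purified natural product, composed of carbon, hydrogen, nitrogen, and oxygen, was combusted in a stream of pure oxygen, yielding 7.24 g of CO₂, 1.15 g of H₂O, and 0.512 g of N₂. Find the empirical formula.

mol C = 7.24 g CO₂ ÷ 44.009 g/mol = 0.1645 mol
mol H = 2 × 1.15 g H₂O ÷ 18.015 g/mol = 0.1277 mol
mol N = 2 × 0.512 g N₂ ÷ 28.014 g/mol = 0.03655 mol
mass O = 2.91 − (1.976 + 0.1287 + 0.5120) = 0.2934 g → mol O = 0.2934 ÷ 15.999 = 0.01834 mol
Divide by the smallest (0.01834 mol): C 8.972, H 6.963, N 1.994, O 1.000

C9H7N2O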